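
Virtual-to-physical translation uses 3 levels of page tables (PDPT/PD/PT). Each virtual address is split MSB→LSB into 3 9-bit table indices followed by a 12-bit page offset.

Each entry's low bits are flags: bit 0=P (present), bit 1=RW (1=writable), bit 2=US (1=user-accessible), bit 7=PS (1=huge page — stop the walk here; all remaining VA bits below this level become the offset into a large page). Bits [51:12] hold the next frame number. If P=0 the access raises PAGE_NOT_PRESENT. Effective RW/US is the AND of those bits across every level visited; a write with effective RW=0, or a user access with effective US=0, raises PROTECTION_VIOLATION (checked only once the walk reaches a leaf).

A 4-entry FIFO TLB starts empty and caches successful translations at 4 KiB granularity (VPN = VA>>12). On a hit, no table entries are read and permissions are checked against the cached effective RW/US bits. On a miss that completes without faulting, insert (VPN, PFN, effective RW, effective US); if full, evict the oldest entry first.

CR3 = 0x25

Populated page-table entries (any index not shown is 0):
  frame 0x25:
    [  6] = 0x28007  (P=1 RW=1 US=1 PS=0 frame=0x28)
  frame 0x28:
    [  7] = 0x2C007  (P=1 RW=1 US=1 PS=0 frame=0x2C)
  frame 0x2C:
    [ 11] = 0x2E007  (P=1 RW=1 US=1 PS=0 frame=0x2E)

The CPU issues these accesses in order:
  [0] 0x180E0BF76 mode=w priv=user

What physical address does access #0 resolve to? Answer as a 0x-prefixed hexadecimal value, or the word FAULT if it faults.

Trace:
#0 VA=0x180E0BF76 (w,user):
  [0] read 0x25 idx=6: raw=0x28007 flags P=1 W=1 U=1 S=0
  [1] read 0x28 idx=7: raw=0x2C007 flags P=1 W=1 U=1 S=0
  [2] read 0x2C idx=11: raw=0x2E007 flags P=1 W=1 U=1 S=0
  → PA=0x2EF76  (3 entries read)

Access #0 PA: 0x2EF76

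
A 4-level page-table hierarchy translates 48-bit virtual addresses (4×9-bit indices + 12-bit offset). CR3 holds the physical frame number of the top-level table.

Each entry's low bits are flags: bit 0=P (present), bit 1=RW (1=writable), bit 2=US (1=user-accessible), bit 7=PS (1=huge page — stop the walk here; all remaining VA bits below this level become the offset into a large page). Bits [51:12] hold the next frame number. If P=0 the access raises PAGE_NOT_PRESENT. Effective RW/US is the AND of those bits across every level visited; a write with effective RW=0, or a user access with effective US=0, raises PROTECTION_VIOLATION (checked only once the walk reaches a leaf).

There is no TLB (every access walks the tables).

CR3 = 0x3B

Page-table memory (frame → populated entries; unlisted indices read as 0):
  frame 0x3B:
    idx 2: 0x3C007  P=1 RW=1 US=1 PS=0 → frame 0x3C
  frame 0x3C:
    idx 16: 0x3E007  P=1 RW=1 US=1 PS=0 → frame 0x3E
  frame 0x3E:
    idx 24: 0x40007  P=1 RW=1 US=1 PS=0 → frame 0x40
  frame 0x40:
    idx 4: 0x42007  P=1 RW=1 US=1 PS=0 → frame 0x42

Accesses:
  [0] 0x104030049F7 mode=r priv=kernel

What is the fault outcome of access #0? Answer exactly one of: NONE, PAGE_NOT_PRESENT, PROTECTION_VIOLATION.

Per-access translation:
#0 VA=0x104030049F7 (r,kernel):
  lvl0: tbl 0x3B, slot 2 ⇒ 0x3C007 (P1/RW1/US1/PS0)
  lvl1: tbl 0x3C, slot 16 ⇒ 0x3E007 (P1/RW1/US1/PS0)
  lvl2: tbl 0x3E, slot 24 ⇒ 0x40007 (P1/RW1/US1/PS0)
  lvl3: tbl 0x40, slot 4 ⇒ 0x42007 (P1/RW1/US1/PS0)
  ✓ 0x429F7  — 4 lookups

Access #0 fault: NONE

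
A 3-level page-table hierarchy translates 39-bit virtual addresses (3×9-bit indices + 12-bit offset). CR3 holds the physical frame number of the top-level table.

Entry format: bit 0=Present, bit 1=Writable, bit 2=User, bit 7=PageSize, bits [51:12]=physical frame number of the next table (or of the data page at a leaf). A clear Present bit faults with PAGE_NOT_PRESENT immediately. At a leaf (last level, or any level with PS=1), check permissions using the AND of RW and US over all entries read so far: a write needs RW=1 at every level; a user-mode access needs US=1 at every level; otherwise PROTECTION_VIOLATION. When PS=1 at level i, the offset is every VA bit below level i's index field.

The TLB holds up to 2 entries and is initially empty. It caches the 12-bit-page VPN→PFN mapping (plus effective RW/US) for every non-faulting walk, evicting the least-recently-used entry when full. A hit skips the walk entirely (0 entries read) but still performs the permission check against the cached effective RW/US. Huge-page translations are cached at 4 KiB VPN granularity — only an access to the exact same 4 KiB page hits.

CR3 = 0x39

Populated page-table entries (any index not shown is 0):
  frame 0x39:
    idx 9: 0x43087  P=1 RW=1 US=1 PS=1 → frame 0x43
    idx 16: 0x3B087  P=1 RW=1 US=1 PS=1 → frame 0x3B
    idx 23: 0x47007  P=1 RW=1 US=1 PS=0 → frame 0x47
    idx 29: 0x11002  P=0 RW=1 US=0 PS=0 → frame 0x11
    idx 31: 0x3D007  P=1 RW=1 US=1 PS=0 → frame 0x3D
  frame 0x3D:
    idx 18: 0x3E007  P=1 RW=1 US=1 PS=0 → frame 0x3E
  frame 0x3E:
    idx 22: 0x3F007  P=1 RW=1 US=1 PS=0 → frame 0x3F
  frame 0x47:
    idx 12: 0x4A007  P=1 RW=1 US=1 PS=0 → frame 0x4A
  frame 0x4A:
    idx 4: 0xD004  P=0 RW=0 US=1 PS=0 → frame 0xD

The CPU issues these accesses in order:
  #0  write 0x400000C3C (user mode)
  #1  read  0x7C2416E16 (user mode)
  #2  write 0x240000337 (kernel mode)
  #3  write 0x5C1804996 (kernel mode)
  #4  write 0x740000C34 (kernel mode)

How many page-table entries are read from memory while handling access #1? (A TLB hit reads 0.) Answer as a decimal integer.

Per-access translation:
#0 VA=0x400000C3C (w,user):
  lvl0: tbl 0x39, slot 16 ⇒ 0x3B087 (P1/RW1/US1/PS1)
  → PA=0x3BC3C (huge @L0)  (1 entries read)
#1 VA=0x7C2416E16 (r,user):
  lvl0: tbl 0x39, slot 31 ⇒ 0x3D007 (P1/RW1/US1/PS0)
  lvl1: tbl 0x3D, slot 18 ⇒ 0x3E007 (P1/RW1/US1/PS0)
  lvl2: tbl 0x3E, slot 22 ⇒ 0x3F007 (P1/RW1/US1/PS0)
  → PA=0x3FE16  (3 entries read)
#2 VA=0x240000337 (w,kernel):
  lvl0: tbl 0x39, slot 9 ⇒ 0x43087 (P1/RW1/US1/PS1)
  → PA=0x43337 (huge @L0)  (1 entries read)
#3 VA=0x5C1804996 (w,kernel):
  lvl0: tbl 0x39, slot 23 ⇒ 0x47007 (P1/RW1/US1/PS0)
  lvl1: tbl 0x47, slot 12 ⇒ 0x4A007 (P1/RW1/US1/PS0)
  lvl2: tbl 0x4A, slot 4 ⇒ 0xD004 (P0/RW0/US1/PS0)
  ✗ PAGE_NOT_PRESENT  [3 reads]
#4 VA=0x740000C34 (w,kernel):
  lvl0: tbl 0x39, slot 29 ⇒ 0x11002 (P0/RW1/US0/PS0)
  ✗ PAGE_NOT_PRESENT  [1 reads]

Entries read for #1: 3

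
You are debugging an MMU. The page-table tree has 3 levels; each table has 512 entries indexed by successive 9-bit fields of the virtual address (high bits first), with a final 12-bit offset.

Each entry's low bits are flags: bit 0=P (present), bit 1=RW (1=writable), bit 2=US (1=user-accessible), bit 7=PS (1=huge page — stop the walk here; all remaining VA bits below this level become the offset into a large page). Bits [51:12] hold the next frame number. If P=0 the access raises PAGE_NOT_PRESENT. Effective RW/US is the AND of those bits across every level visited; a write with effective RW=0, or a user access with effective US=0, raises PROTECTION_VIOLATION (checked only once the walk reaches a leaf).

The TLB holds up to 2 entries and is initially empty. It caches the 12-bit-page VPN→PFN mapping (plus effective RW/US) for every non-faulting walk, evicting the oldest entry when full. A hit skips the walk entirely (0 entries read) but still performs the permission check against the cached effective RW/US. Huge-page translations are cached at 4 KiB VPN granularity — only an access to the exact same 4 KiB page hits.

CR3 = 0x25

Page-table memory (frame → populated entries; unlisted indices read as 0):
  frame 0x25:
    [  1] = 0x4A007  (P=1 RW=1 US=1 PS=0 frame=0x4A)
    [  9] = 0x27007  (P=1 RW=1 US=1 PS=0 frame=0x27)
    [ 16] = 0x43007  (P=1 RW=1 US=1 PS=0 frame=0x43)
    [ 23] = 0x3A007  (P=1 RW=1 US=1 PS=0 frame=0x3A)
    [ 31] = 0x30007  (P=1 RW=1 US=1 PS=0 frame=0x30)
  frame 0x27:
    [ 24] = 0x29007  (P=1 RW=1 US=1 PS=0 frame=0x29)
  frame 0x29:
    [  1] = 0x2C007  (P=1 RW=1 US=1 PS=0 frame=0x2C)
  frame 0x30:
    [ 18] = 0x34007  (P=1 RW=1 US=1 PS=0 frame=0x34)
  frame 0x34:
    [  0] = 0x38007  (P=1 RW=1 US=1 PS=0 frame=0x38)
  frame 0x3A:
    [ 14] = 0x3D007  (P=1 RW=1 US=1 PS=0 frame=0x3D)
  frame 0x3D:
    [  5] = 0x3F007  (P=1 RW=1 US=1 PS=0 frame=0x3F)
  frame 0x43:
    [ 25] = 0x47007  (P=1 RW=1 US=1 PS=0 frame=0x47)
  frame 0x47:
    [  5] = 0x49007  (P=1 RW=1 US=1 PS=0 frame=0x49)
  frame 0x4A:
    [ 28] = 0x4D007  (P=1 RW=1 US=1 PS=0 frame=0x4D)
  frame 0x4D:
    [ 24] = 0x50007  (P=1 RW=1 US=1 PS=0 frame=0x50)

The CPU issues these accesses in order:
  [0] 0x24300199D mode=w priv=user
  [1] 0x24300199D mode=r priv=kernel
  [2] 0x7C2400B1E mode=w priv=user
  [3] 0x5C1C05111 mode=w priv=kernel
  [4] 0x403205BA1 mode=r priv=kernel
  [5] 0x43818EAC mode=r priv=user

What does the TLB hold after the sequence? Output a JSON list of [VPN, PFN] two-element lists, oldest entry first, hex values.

Walk each access:
#0 VA=0x24300199D (w,user):
  [0] read 0x25 idx=9: raw=0x27007 flags P=1 W=1 U=1 S=0
  [1] read 0x27 idx=24: raw=0x29007 flags P=1 W=1 U=1 S=0
  [2] read 0x29 idx=1: raw=0x2C007 flags P=1 W=1 U=1 S=0
  ✓ 0x2C99D  — 3 lookups
#1 VA=0x24300199D (r,kernel):
  TLB hit vpn=0x243001 → PA=0x2C99D
#2 VA=0x7C2400B1E (w,user):
  [0] read 0x25 idx=31: raw=0x30007 flags P=1 W=1 U=1 S=0
  [1] read 0x30 idx=18: raw=0x34007 flags P=1 W=1 U=1 S=0
  [2] read 0x34 idx=0: raw=0x38007 flags P=1 W=1 U=1 S=0
  ✓ 0x38B1E  — 3 lookups
#3 VA=0x5C1C05111 (w,kernel):
  [0] read 0x25 idx=23: raw=0x3A007 flags P=1 W=1 U=1 S=0
  [1] read 0x3A idx=14: raw=0x3D007 flags P=1 W=1 U=1 S=0
  [2] read 0x3D idx=5: raw=0x3F007 flags P=1 W=1 U=1 S=0
  ✓ 0x3F111  — 3 lookups
#4 VA=0x403205BA1 (r,kernel):
  [0] read 0x25 idx=16: raw=0x43007 flags P=1 W=1 U=1 S=0
  [1] read 0x43 idx=25: raw=0x47007 flags P=1 W=1 U=1 S=0
  [2] read 0x47 idx=5: raw=0x49007 flags P=1 W=1 U=1 S=0
  ✓ 0x49BA1  — 3 lookups
#5 VA=0x43818EAC (r,user):
  [0] read 0x25 idx=1: raw=0x4A007 flags P=1 W=1 U=1 S=0
  [1] read 0x4A idx=28: raw=0x4D007 flags P=1 W=1 U=1 S=0
  [2] read 0x4D idx=24: raw=0x50007 flags P=1 W=1 U=1 S=0
  ✓ 0x50EAC  — 3 lookups

TLB: [["0x403205", "0x49"], ["0x43818", "0x50"]]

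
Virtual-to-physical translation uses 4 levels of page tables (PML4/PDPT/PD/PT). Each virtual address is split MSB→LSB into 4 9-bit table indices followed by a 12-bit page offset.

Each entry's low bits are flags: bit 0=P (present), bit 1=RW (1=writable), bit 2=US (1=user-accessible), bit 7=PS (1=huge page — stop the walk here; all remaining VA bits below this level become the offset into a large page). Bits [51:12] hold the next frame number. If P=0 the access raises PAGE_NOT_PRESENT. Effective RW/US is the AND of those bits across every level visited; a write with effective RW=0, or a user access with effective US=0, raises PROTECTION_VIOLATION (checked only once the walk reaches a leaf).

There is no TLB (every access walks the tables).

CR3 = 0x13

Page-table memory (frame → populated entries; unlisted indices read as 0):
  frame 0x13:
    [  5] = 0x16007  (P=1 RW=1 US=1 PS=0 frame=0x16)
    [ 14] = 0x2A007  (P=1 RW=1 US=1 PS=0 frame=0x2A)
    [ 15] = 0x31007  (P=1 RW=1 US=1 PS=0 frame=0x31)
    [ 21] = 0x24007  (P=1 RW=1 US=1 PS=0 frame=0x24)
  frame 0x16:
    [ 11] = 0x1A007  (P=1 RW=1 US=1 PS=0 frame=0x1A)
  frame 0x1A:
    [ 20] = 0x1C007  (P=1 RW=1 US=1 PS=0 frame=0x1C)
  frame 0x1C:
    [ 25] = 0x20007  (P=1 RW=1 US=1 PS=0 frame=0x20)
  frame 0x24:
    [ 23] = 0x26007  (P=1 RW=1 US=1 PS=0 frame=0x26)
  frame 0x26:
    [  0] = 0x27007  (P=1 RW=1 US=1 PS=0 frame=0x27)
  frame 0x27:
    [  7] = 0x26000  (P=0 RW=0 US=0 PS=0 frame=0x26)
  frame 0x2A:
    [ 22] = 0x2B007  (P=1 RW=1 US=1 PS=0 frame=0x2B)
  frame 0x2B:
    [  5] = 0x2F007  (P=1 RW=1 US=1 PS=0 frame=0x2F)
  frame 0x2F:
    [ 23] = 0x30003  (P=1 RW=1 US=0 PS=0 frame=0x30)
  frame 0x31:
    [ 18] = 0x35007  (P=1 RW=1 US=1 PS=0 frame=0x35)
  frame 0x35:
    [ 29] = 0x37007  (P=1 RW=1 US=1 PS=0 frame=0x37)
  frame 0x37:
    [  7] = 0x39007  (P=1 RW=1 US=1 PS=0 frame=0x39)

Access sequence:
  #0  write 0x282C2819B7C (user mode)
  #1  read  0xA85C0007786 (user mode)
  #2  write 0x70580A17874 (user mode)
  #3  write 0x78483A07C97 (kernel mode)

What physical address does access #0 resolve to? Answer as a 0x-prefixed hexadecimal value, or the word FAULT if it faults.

Per-access translation:
#0 VA=0x282C2819B7C (w,user):
  [0] read 0x13 idx=5: raw=0x16007 flags P=1 W=1 U=1 S=0
  [1] read 0x16 idx=11: raw=0x1A007 flags P=1 W=1 U=1 S=0
  [2] read 0x1A idx=20: raw=0x1C007 flags P=1 W=1 U=1 S=0
  [3] read 0x1C idx=25: raw=0x20007 flags P=1 W=1 U=1 S=0
  ✓ 0x20B7C  — 4 lookups
#1 VA=0xA85C0007786 (r,user):
  [0] read 0x13 idx=21: raw=0x24007 flags P=1 W=1 U=1 S=0
  [1] read 0x24 idx=23: raw=0x26007 flags P=1 W=1 U=1 S=0
  [2] read 0x26 idx=0: raw=0x27007 flags P=1 W=1 U=1 S=0
  [3] read 0x27 idx=7: raw=0x26000 flags P=0 W=0 U=0 S=0
  ✗ PAGE_NOT_PRESENT  [4 reads]
#2 VA=0x70580A17874 (w,user):
  [0] read 0x13 idx=14: raw=0x2A007 flags P=1 W=1 U=1 S=0
  [1] read 0x2A idx=22: raw=0x2B007 flags P=1 W=1 U=1 S=0
  [2] read 0x2B idx=5: raw=0x2F007 flags P=1 W=1 U=1 S=0
  [3] read 0x2F idx=23: raw=0x30003 flags P=1 W=1 U=0 S=0
  ✗ PROTECTION_VIOLATION  [4 reads]
#3 VA=0x78483A07C97 (w,kernel):
  [0] read 0x13 idx=15: raw=0x31007 flags P=1 W=1 U=1 S=0
  [1] read 0x31 idx=18: raw=0x35007 flags P=1 W=1 U=1 S=0
  [2] read 0x35 idx=29: raw=0x37007 flags P=1 W=1 U=1 S=0
  [3] read 0x37 idx=7: raw=0x39007 flags P=1 W=1 U=1 S=0
  ✓ 0x39C97  — 4 lookups

Access #0 PA: 0x20B7C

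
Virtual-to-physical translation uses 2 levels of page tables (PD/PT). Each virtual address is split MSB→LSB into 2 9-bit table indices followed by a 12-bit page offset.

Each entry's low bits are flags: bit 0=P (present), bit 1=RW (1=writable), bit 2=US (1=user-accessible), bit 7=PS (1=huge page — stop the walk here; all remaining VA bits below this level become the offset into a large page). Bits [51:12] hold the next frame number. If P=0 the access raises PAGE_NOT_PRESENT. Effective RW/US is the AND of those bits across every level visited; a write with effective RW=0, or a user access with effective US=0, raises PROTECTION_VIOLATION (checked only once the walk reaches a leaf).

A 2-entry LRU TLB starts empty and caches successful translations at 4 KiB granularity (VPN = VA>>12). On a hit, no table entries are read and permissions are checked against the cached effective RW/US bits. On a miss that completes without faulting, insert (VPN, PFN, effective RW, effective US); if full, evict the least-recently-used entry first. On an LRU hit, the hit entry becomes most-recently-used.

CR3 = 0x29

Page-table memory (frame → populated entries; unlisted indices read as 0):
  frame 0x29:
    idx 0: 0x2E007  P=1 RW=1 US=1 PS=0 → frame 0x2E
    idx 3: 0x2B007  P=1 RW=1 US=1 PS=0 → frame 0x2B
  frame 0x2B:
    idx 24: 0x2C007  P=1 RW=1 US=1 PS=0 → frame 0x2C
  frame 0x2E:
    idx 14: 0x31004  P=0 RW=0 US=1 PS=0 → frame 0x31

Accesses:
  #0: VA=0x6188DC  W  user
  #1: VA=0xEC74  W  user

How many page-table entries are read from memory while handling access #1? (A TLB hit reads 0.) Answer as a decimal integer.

Walk each access:
#0 VA=0x6188DC (w,user):
  L0: frame=0x29 idx=3 entry=0x2B007 [P=1 RW=1 US=1 PS=0]
  L1: frame=0x2B idx=24 entry=0x2C007 [P=1 RW=1 US=1 PS=0]
  ✓ 0x2C8DC  — 2 lookups
#1 VA=0xEC74 (w,user):
  L0: frame=0x29 idx=0 entry=0x2E007 [P=1 RW=1 US=1 PS=0]
  L1: frame=0x2E idx=14 entry=0x31004 [P=0 RW=0 US=1 PS=0]
  ✗ PAGE_NOT_PRESENT  [2 reads]

Entries read for #1: 2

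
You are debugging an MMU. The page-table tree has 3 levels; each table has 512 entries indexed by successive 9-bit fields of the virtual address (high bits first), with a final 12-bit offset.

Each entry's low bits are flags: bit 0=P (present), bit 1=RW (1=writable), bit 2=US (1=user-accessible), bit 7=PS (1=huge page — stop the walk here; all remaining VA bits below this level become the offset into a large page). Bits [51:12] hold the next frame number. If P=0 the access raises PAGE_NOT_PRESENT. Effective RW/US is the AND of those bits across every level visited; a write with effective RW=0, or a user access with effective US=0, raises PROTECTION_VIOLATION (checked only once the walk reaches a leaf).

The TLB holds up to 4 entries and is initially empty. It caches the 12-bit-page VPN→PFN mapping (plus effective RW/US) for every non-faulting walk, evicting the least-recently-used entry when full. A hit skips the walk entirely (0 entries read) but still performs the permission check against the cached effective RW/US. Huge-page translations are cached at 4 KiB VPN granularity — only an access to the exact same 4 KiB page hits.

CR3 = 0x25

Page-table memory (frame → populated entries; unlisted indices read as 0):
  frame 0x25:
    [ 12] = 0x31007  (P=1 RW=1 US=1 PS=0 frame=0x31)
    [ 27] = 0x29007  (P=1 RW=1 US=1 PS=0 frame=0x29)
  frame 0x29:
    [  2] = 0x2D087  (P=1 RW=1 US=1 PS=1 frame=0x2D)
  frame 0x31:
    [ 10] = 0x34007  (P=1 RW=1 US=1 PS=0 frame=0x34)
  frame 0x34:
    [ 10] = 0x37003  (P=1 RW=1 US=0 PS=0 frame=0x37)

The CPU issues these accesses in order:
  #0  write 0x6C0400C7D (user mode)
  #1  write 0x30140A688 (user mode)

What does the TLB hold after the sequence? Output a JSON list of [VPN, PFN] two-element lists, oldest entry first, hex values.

Per-access translation:
#0 VA=0x6C0400C7D (w,user):
  L0 @0x25[27] → 0x29007  P=1,RW=1,US=1,PS=0
  L1 @0x29[2] → 0x2D087  P=1,RW=1,US=1,PS=1
  ⇒ phys 0x2DC7D (huge @L1)  [2 reads]
#1 VA=0x30140A688 (w,user):
  L0 @0x25[12] → 0x31007  P=1,RW=1,US=1,PS=0
  L1 @0x31[10] → 0x34007  P=1,RW=1,US=1,PS=0
  L2 @0x34[10] → 0x37003  P=1,RW=1,US=0,PS=0
  → PROTECTION_VIOLATION  (3 entries read)

TLB: [["0x6C0400", "0x2D"]]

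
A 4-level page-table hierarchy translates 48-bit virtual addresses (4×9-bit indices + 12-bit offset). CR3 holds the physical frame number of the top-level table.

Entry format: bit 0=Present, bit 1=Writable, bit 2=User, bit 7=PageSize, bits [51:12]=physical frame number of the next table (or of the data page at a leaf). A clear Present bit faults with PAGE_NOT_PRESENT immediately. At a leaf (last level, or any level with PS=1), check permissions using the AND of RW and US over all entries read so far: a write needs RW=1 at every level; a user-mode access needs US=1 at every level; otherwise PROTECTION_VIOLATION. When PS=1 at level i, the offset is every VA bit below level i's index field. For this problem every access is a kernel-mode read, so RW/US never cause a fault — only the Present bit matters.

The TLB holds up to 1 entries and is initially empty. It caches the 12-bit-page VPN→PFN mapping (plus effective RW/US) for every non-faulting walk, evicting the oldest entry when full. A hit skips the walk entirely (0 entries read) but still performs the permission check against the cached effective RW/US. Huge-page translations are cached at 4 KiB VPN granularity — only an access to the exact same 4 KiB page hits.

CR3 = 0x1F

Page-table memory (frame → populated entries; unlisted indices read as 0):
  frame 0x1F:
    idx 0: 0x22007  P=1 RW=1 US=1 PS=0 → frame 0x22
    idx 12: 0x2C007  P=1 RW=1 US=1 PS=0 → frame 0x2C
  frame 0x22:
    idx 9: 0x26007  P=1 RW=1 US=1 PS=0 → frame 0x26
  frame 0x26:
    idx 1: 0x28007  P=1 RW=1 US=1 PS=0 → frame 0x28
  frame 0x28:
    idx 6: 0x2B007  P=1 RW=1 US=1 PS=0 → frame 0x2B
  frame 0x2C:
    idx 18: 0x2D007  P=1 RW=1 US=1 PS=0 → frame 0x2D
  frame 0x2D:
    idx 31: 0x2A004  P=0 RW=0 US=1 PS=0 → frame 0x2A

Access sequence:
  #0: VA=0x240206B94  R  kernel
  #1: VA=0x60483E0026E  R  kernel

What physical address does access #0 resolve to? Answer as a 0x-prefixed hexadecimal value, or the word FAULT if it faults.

Per-access translation:
#0 VA=0x240206B94 (r,kernel):
  L0 @0x1F[0] → 0x22007  P=1,RW=1,US=1,PS=0
  L1 @0x22[9] → 0x26007  P=1,RW=1,US=1,PS=0
  L2 @0x26[1] → 0x28007  P=1,RW=1,US=1,PS=0
  L3 @0x28[6] → 0x2B007  P=1,RW=1,US=1,PS=0
  ✓ 0x2BB94  — 4 lookups
#1 VA=0x60483E0026E (r,kernel):
  L0 @0x1F[12] → 0x2C007  P=1,RW=1,US=1,PS=0
  L1 @0x2C[18] → 0x2D007  P=1,RW=1,US=1,PS=0
  L2 @0x2D[31] → 0x2A004  P=0,RW=0,US=1,PS=0
  → PAGE_NOT_PRESENT  (3 entries read)

Access #0 PA: 0x2BB94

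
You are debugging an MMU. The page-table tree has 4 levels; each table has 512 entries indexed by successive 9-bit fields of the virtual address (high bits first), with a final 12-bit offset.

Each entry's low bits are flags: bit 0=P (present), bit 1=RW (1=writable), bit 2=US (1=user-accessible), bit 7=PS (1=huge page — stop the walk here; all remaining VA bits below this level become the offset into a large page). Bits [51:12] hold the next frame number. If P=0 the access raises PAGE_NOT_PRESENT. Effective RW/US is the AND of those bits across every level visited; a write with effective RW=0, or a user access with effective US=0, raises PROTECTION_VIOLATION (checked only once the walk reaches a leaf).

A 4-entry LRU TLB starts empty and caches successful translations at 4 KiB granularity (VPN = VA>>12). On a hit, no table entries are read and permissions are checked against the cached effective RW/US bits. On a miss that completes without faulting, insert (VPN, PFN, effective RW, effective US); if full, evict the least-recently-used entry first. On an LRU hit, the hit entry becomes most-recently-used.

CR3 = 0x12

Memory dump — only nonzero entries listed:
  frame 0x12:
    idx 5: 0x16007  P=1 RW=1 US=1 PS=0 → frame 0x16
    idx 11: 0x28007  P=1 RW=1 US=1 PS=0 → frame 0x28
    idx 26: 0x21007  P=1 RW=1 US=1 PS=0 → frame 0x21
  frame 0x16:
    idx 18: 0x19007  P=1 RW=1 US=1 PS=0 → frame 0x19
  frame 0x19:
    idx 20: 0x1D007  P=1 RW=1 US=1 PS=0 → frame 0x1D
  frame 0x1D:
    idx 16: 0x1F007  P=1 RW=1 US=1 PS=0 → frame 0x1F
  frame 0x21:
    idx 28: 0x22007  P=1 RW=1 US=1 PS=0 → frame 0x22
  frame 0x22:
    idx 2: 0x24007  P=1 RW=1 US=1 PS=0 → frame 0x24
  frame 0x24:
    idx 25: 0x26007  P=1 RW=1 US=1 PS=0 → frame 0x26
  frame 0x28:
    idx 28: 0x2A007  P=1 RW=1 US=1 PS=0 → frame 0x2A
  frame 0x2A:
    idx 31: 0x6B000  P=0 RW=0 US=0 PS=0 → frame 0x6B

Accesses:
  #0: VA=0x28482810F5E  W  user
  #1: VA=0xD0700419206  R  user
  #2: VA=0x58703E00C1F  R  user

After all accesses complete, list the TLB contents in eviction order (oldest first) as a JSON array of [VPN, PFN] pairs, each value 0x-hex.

Per-access translation:
#0 VA=0x28482810F5E (w,user):
  L0 @0x12[5] → 0x16007  P=1,RW=1,US=1,PS=0
  L1 @0x16[18] → 0x19007  P=1,RW=1,US=1,PS=0
  L2 @0x19[20] → 0x1D007  P=1,RW=1,US=1,PS=0
  L3 @0x1D[16] → 0x1F007  P=1,RW=1,US=1,PS=0
  ✓ 0x1FF5E  — 4 lookups
#1 VA=0xD0700419206 (r,user):
  L0 @0x12[26] → 0x21007  P=1,RW=1,US=1,PS=0
  L1 @0x21[28] → 0x22007  P=1,RW=1,US=1,PS=0
  L2 @0x22[2] → 0x24007  P=1,RW=1,US=1,PS=0
  L3 @0x24[25] → 0x26007  P=1,RW=1,US=1,PS=0
  ✓ 0x26206  — 4 lookups
#2 VA=0x58703E00C1F (r,user):
  L0 @0x12[11] → 0x28007  P=1,RW=1,US=1,PS=0
  L1 @0x28[28] → 0x2A007  P=1,RW=1,US=1,PS=0
  L2 @0x2A[31] → 0x6B000  P=0,RW=0,US=0,PS=0
  ⇒ fault: PAGE_NOT_PRESENT  — 3 lookups

TLB: [["0x28482810", "0x1F"], ["0xD0700419", "0x26"]]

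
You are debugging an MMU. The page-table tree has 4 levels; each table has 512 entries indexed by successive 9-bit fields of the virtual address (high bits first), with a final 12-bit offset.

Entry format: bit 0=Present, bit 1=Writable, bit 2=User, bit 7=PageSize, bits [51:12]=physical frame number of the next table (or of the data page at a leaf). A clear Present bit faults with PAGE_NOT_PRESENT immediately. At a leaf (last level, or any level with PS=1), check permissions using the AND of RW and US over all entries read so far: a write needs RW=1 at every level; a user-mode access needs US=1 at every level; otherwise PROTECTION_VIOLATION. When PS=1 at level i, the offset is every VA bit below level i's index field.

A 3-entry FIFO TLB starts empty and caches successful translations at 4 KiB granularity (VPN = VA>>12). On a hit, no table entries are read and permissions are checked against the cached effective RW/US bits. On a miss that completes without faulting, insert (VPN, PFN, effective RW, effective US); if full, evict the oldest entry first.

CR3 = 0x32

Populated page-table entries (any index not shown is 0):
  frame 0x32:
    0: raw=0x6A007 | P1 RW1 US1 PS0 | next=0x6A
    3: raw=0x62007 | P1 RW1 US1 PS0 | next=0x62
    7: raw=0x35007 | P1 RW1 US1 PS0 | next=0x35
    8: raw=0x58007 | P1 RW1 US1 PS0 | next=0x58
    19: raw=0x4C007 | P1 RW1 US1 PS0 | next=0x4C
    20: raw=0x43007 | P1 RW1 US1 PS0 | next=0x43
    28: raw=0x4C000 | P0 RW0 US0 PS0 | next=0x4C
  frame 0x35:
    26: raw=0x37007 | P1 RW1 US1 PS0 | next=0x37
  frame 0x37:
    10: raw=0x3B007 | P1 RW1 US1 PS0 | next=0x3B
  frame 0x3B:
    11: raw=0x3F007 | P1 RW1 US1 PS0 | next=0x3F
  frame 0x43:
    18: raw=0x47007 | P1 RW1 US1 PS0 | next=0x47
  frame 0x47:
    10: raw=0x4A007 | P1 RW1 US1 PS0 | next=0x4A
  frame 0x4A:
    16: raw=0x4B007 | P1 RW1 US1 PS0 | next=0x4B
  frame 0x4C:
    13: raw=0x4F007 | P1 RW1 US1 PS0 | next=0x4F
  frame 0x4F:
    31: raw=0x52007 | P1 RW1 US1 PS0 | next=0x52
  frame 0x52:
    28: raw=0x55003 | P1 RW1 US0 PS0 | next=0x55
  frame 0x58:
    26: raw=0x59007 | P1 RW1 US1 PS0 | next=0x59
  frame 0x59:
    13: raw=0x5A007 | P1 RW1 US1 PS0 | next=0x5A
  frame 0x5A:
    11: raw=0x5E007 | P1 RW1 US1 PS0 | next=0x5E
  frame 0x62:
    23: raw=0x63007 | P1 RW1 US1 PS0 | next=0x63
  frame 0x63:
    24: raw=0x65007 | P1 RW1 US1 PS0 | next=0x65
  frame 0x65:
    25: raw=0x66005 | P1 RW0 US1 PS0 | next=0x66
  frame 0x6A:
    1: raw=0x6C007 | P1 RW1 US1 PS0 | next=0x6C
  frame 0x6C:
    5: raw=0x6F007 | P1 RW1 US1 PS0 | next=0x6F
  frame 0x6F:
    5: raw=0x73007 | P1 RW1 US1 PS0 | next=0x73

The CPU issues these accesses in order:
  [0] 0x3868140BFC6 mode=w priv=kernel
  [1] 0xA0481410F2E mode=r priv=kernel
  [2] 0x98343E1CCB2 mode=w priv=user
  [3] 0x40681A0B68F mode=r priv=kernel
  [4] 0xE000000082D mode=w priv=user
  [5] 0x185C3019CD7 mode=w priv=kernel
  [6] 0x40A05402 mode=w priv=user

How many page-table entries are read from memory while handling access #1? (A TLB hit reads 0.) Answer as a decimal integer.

Per-access translation:
#0 VA=0x3868140BFC6 (w,kernel):
  lvl0: tbl 0x32, slot 7 ⇒ 0x35007 (P1/RW1/US1/PS0)
  lvl1: tbl 0x35, slot 26 ⇒ 0x37007 (P1/RW1/US1/PS0)
  lvl2: tbl 0x37, slot 10 ⇒ 0x3B007 (P1/RW1/US1/PS0)
  lvl3: tbl 0x3B, slot 11 ⇒ 0x3F007 (P1/RW1/US1/PS0)
  ⇒ phys 0x3FFC6  [4 reads]
#1 VA=0xA0481410F2E (r,kernel):
  lvl0: tbl 0x32, slot 20 ⇒ 0x43007 (P1/RW1/US1/PS0)
  lvl1: tbl 0x43, slot 18 ⇒ 0x47007 (P1/RW1/US1/PS0)
  lvl2: tbl 0x47, slot 10 ⇒ 0x4A007 (P1/RW1/US1/PS0)
  lvl3: tbl 0x4A, slot 16 ⇒ 0x4B007 (P1/RW1/US1/PS0)
  ⇒ phys 0x4BF2E  [4 reads]
#2 VA=0x98343E1CCB2 (w,user):
  lvl0: tbl 0x32, slot 19 ⇒ 0x4C007 (P1/RW1/US1/PS0)
  lvl1: tbl 0x4C, slot 13 ⇒ 0x4F007 (P1/RW1/US1/PS0)
  lvl2: tbl 0x4F, slot 31 ⇒ 0x52007 (P1/RW1/US1/PS0)
  lvl3: tbl 0x52, slot 28 ⇒ 0x55003 (P1/RW1/US0/PS0)
  ✗ PROTECTION_VIOLATION  [4 reads]
#3 VA=0x40681A0B68F (r,kernel):
  lvl0: tbl 0x32, slot 8 ⇒ 0x58007 (P1/RW1/US1/PS0)
  lvl1: tbl 0x58, slot 26 ⇒ 0x59007 (P1/RW1/US1/PS0)
  lvl2: tbl 0x59, slot 13 ⇒ 0x5A007 (P1/RW1/US1/PS0)
  lvl3: tbl 0x5A, slot 11 ⇒ 0x5E007 (P1/RW1/US1/PS0)
  ⇒ phys 0x5E68F  [4 reads]
#4 VA=0xE000000082D (w,user):
  lvl0: tbl 0x32, slot 28 ⇒ 0x4C000 (P0/RW0/US0/PS0)
  ✗ PAGE_NOT_PRESENT  [1 reads]
#5 VA=0x185C3019CD7 (w,kernel):
  lvl0: tbl 0x32, slot 3 ⇒ 0x62007 (P1/RW1/US1/PS0)
  lvl1: tbl 0x62, slot 23 ⇒ 0x63007 (P1/RW1/US1/PS0)
  lvl2: tbl 0x63, slot 24 ⇒ 0x65007 (P1/RW1/US1/PS0)
  lvl3: tbl 0x65, slot 25 ⇒ 0x66005 (P1/RW0/US1/PS0)
  ✗ PROTECTION_VIOLATION  [4 reads]
#6 VA=0x40A05402 (w,user):
  lvl0: tbl 0x32, slot 0 ⇒ 0x6A007 (P1/RW1/US1/PS0)
  lvl1: tbl 0x6A, slot 1 ⇒ 0x6C007 (P1/RW1/US1/PS0)
  lvl2: tbl 0x6C, slot 5 ⇒ 0x6F007 (P1/RW1/US1/PS0)
  lvl3: tbl 0x6F, slot 5 ⇒ 0x73007 (P1/RW1/US1/PS0)
  ⇒ phys 0x73402  [4 reads]

Entries read for #1: 4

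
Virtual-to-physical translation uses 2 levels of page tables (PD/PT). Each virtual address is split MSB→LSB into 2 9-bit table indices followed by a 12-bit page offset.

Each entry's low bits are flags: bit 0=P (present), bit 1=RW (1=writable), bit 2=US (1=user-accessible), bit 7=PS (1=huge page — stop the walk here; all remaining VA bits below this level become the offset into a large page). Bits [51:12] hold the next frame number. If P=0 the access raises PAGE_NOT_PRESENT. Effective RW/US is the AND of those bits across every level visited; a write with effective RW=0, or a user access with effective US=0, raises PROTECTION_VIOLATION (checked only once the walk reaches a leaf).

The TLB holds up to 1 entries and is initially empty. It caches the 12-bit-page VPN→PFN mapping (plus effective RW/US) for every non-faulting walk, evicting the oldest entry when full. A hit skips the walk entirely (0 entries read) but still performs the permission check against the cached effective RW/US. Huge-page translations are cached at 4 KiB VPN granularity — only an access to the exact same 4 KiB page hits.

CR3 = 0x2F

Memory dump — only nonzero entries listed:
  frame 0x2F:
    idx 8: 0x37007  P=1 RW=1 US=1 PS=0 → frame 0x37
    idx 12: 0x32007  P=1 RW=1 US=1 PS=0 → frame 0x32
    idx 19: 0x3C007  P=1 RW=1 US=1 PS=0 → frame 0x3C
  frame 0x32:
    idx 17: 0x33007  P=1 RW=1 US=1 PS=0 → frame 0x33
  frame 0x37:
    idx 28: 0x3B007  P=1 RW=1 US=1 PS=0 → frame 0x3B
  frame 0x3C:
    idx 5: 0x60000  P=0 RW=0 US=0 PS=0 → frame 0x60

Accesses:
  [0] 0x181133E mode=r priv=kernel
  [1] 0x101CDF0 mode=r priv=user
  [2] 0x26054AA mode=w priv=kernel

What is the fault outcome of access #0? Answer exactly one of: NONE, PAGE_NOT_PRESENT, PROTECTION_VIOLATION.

Trace:
#0 VA=0x181133E (r,kernel):
  L0 @0x2F[12] → 0x32007  P=1,RW=1,US=1,PS=0
  L1 @0x32[17] → 0x33007  P=1,RW=1,US=1,PS=0
  → PA=0x3333E  (2 entries read)
#1 VA=0x101CDF0 (r,user):
  L0 @0x2F[8] → 0x37007  P=1,RW=1,US=1,PS=0
  L1 @0x37[28] → 0x3B007  P=1,RW=1,US=1,PS=0
  → PA=0x3BDF0  (2 entries read)
#2 VA=0x26054AA (w,kernel):
  L0 @0x2F[19] → 0x3C007  P=1,RW=1,US=1,PS=0
  L1 @0x3C[5] → 0x60000  P=0,RW=0,US=0,PS=0
  ⇒ fault: PAGE_NOT_PRESENT  — 2 lookups

Access #0 fault: NONE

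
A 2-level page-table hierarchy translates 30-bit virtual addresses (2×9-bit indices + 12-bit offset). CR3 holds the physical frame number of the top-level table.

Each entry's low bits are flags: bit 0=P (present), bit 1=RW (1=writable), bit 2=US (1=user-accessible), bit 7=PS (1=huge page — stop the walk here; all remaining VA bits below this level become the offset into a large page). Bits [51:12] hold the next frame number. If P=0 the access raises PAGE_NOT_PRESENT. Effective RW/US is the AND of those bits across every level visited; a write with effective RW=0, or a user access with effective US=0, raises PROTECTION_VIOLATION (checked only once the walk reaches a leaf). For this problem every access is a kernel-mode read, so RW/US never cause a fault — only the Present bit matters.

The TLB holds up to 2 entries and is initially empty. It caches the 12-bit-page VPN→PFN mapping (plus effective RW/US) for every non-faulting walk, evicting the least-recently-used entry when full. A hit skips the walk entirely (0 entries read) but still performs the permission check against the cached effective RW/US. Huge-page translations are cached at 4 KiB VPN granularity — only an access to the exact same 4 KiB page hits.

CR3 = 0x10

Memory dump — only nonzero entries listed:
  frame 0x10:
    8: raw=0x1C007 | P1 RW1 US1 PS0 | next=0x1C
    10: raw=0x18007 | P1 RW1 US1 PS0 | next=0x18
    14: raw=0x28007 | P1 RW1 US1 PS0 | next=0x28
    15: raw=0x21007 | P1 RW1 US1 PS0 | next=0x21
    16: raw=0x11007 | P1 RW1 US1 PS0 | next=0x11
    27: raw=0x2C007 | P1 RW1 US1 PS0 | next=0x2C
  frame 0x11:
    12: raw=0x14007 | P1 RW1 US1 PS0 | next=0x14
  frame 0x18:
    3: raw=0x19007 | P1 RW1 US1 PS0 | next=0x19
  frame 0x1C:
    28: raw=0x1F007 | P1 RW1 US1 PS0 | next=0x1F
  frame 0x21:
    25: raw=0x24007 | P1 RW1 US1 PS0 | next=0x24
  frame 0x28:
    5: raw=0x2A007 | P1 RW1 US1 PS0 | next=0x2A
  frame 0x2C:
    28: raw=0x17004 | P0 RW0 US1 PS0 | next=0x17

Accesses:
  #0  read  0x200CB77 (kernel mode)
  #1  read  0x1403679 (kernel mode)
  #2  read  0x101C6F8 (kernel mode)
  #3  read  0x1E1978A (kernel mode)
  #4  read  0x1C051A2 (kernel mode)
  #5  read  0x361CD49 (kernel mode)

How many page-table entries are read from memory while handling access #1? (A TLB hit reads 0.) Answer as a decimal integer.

Walk each access:
#0 VA=0x200CB77 (r,kernel):
  lvl0: tbl 0x10, slot 16 ⇒ 0x11007 (P1/RW1/US1/PS0)
  lvl1: tbl 0x11, slot 12 ⇒ 0x14007 (P1/RW1/US1/PS0)
  → PA=0x14B77  (2 entries read)
#1 VA=0x1403679 (r,kernel):
  lvl0: tbl 0x10, slot 10 ⇒ 0x18007 (P1/RW1/US1/PS0)
  lvl1: tbl 0x18, slot 3 ⇒ 0x19007 (P1/RW1/US1/PS0)
  → PA=0x19679  (2 entries read)
#2 VA=0x101C6F8 (r,kernel):
  lvl0: tbl 0x10, slot 8 ⇒ 0x1C007 (P1/RW1/US1/PS0)
  lvl1: tbl 0x1C, slot 28 ⇒ 0x1F007 (P1/RW1/US1/PS0)
  → PA=0x1F6F8  (2 entries read)
#3 VA=0x1E1978A (r,kernel):
  lvl0: tbl 0x10, slot 15 ⇒ 0x21007 (P1/RW1/US1/PS0)
  lvl1: tbl 0x21, slot 25 ⇒ 0x24007 (P1/RW1/US1/PS0)
  → PA=0x2478A  (2 entries read)
#4 VA=0x1C051A2 (r,kernel):
  lvl0: tbl 0x10, slot 14 ⇒ 0x28007 (P1/RW1/US1/PS0)
  lvl1: tbl 0x28, slot 5 ⇒ 0x2A007 (P1/RW1/US1/PS0)
  → PA=0x2A1A2  (2 entries read)
#5 VA=0x361CD49 (r,kernel):
  lvl0: tbl 0x10, slot 27 ⇒ 0x2C007 (P1/RW1/US1/PS0)
  lvl1: tbl 0x2C, slot 28 ⇒ 0x17004 (P0/RW0/US1/PS0)
  ✗ PAGE_NOT_PRESENT  [2 reads]

Entries read for #1: 2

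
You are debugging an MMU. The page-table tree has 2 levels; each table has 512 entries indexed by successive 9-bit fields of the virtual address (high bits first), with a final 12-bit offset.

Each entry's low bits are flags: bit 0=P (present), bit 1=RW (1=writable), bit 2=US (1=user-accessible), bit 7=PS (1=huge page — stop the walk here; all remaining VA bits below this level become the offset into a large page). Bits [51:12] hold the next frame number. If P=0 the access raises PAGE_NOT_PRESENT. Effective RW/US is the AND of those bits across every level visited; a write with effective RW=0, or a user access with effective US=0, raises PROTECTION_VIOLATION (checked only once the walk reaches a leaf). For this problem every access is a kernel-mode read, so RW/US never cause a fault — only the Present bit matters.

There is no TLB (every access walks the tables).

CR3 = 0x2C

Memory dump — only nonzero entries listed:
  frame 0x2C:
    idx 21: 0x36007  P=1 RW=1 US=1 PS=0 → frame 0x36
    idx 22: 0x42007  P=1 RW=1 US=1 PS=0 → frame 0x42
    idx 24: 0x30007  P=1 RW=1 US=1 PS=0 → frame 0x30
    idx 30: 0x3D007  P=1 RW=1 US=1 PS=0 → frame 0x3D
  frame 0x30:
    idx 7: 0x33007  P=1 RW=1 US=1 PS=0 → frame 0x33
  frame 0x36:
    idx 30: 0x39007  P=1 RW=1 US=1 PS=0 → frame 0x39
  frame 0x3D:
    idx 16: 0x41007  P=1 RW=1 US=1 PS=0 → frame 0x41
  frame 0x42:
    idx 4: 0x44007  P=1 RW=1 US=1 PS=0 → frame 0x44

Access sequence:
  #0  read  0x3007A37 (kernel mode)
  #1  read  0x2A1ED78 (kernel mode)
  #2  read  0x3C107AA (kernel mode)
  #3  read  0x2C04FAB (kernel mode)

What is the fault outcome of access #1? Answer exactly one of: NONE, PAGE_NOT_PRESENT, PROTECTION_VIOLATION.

Walk each access:
#0 VA=0x3007A37 (r,kernel):
  lvl0: tbl 0x2C, slot 24 ⇒ 0x30007 (P1/RW1/US1/PS0)
  lvl1: tbl 0x30, slot 7 ⇒ 0x33007 (P1/RW1/US1/PS0)
  ✓ 0x33A37  — 2 lookups
#1 VA=0x2A1ED78 (r,kernel):
  lvl0: tbl 0x2C, slot 21 ⇒ 0x36007 (P1/RW1/US1/PS0)
  lvl1: tbl 0x36, slot 30 ⇒ 0x39007 (P1/RW1/US1/PS0)
  ✓ 0x39D78  — 2 lookups
#2 VA=0x3C107AA (r,kernel):
  lvl0: tbl 0x2C, slot 30 ⇒ 0x3D007 (P1/RW1/US1/PS0)
  lvl1: tbl 0x3D, slot 16 ⇒ 0x41007 (P1/RW1/US1/PS0)
  ✓ 0x417AA  — 2 lookups
#3 VA=0x2C04FAB (r,kernel):
  lvl0: tbl 0x2C, slot 22 ⇒ 0x42007 (P1/RW1/US1/PS0)
  lvl1: tbl 0x42, slot 4 ⇒ 0x44007 (P1/RW1/US1/PS0)
  ✓ 0x44FAB  — 2 lookups

Access #1 fault: NONE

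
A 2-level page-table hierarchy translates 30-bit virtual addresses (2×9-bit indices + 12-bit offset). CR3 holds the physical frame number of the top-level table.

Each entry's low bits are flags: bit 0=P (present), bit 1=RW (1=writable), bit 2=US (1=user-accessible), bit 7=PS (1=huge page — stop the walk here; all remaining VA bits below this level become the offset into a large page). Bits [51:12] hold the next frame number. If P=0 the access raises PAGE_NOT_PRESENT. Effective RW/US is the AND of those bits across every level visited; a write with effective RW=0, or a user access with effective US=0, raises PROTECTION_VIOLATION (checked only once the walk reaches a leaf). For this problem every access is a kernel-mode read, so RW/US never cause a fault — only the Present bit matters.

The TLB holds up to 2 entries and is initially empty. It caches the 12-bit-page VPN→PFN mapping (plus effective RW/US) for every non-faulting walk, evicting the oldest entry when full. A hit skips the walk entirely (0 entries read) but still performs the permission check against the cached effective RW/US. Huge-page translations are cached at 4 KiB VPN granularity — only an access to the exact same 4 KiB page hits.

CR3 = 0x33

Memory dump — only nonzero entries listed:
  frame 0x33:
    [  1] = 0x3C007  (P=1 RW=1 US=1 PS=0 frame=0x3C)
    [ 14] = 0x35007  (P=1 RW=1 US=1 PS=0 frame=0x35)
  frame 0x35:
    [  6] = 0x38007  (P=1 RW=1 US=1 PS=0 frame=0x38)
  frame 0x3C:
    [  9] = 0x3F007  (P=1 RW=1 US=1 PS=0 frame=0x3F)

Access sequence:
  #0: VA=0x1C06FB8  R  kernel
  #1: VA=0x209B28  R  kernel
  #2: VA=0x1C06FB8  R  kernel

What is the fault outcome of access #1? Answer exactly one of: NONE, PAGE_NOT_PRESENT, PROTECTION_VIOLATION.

Trace:
#0 VA=0x1C06FB8 (r,kernel):
  L0 @0x33[14] → 0x35007  P=1,RW=1,US=1,PS=0
  L1 @0x35[6] → 0x38007  P=1,RW=1,US=1,PS=0
  ⇒ phys 0x38FB8  [2 reads]
#1 VA=0x209B28 (r,kernel):
  L0 @0x33[1] → 0x3C007  P=1,RW=1,US=1,PS=0
  L1 @0x3C[9] → 0x3F007  P=1,RW=1,US=1,PS=0
  ⇒ phys 0x3FB28  [2 reads]
#2 VA=0x1C06FB8 (r,kernel):
  TLB hit vpn=0x1C06 → PA=0x38FB8

Access #1 fault: NONE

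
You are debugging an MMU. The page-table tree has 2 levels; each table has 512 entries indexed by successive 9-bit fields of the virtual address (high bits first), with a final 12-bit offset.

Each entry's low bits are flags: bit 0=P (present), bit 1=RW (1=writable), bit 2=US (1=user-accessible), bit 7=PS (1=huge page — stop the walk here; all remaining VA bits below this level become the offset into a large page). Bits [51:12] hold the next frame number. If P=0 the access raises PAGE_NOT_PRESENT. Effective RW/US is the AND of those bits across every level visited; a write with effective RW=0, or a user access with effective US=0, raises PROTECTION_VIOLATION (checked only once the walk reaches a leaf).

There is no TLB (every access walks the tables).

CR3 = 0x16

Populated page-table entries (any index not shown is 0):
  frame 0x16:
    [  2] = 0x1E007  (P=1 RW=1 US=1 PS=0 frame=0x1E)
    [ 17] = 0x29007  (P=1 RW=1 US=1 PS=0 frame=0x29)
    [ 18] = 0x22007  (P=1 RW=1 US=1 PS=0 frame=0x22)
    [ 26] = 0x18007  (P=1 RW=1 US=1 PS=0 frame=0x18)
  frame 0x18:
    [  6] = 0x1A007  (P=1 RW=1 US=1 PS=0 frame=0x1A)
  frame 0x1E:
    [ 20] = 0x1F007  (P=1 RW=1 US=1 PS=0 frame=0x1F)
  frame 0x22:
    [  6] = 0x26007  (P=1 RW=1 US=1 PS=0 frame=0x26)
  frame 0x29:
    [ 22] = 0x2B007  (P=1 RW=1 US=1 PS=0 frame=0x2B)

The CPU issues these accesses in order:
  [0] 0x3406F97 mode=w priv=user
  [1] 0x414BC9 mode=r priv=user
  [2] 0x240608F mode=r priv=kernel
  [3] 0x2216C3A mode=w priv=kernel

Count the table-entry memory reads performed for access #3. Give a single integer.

Walk each access:
#0 VA=0x3406F97 (w,user):
  [0] read 0x16 idx=26: raw=0x18007 flags P=1 W=1 U=1 S=0
  [1] read 0x18 idx=6: raw=0x1A007 flags P=1 W=1 U=1 S=0
  ⇒ phys 0x1AF97  [2 reads]
#1 VA=0x414BC9 (r,user):
  [0] read 0x16 idx=2: raw=0x1E007 flags P=1 W=1 U=1 S=0
  [1] read 0x1E idx=20: raw=0x1F007 flags P=1 W=1 U=1 S=0
  ⇒ phys 0x1FBC9  [2 reads]
#2 VA=0x240608F (r,kernel):
  [0] read 0x16 idx=18: raw=0x22007 flags P=1 W=1 U=1 S=0
  [1] read 0x22 idx=6: raw=0x26007 flags P=1 W=1 U=1 S=0
  ⇒ phys 0x2608F  [2 reads]
#3 VA=0x2216C3A (w,kernel):
  [0] read 0x16 idx=17: raw=0x29007 flags P=1 W=1 U=1 S=0
  [1] read 0x29 idx=22: raw=0x2B007 flags P=1 W=1 U=1 S=0
  ⇒ phys 0x2BC3A  [2 reads]

Entries read for #3: 2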